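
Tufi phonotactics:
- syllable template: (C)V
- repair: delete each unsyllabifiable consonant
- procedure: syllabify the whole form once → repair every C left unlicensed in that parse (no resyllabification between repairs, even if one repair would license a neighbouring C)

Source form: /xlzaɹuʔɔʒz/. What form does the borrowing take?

zaɹuʔɔ

Under (C)V, the unsyllabifiable consonants are /x/, /l/, /ʒ/, /z/ (no codas are permitted; onsets are limited to one consonant).
Each unlicensed consonant is deleted: /x/, /l/, /ʒ/, /z/.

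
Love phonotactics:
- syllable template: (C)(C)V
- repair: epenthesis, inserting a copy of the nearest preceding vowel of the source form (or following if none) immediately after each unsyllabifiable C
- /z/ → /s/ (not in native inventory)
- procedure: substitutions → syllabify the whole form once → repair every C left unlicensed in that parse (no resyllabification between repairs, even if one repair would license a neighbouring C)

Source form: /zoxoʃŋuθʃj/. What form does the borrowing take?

Substitution: /z/ → /s/, giving /soxoʃŋuθʃj/.
Under (C)(C)V, the unsyllabifiable consonants are /θ/, /ʃ/, /j/ (no codas are permitted; onsets may contain at most 2 consonants).
Inserting the epenthetic vowel yields /θ/ → /θu/, /ʃ/ → /ʃu/, /j/ → /ju/.

soxoʃŋuθuʃuju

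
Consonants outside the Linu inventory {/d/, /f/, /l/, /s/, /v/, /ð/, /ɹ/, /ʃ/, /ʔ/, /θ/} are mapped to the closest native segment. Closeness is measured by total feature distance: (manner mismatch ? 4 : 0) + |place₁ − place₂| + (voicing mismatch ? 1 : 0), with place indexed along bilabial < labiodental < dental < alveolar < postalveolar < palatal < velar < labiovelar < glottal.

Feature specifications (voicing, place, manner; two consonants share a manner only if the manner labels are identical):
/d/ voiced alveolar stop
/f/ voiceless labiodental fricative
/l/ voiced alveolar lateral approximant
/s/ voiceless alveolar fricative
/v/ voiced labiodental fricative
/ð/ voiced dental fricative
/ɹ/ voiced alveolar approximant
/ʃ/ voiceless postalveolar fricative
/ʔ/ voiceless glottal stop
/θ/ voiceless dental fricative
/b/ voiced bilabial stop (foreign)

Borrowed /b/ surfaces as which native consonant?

/d/ is closest: same manner (stop), place distance 3 (bilabial→alveolar), same voicing; total 3. Next closest is /v/ at distance 5.

d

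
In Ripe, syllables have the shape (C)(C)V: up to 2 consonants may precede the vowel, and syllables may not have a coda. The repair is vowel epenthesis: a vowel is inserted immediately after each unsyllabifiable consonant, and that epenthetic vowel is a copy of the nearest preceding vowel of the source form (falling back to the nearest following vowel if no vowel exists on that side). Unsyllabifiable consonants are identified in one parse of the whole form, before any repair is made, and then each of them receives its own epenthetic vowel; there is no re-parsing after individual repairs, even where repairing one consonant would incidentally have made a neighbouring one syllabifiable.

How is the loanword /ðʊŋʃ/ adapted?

ðʊŋʊʃʊ

Syllabifying with onset maximization leaves /ŋ/, /ʃ/ stranded (no codas are permitted; onsets may contain at most 2 consonants).
Inserting the epenthetic vowel yields /ŋ/ → /ŋʊ/, /ʃ/ → /ʃʊ/.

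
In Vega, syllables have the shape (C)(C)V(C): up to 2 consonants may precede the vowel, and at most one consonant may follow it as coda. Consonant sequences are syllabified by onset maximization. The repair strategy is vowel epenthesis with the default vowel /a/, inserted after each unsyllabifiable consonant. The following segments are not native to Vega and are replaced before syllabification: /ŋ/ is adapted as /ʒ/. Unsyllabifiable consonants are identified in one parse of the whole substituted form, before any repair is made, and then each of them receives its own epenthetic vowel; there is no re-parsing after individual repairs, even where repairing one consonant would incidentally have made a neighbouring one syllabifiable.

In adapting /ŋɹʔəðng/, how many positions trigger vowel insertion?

After substitution the input is /ʒɹʔəðng/.
The unsyllabifiable consonants are /ʒ/, /n/, /g/; each receives one epenthetic vowel.

3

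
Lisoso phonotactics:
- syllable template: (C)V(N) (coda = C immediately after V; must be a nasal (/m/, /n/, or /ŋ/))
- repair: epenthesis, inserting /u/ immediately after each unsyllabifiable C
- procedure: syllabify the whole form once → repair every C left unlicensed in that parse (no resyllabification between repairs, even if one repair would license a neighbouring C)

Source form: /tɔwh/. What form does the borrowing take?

Under (C)V(N), the unsyllabifiable consonants are /w/, /h/ (only a nasal (/m/, /n/, or /ŋ/) is licensed in coda position; onsets are limited to one consonant).
Each unlicensed consonant becomes the onset of a new syllable: /w/ → /wu/, /h/ → /hu/.

tɔwuhu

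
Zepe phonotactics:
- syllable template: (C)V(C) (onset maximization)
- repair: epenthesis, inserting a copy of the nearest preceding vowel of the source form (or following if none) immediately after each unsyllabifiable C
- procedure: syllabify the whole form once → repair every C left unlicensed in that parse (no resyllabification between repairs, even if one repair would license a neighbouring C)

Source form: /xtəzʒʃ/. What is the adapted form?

Under (C)V(C), the unsyllabifiable consonants are /x/, /ʒ/, /ʃ/ (at most one coda consonant is licensed; onsets are limited to one consonant).
Inserting the epenthetic vowel yields /x/ → /xə/, /ʒ/ → /ʒə/, /ʃ/ → /ʃə/.

xətəzʒəʃə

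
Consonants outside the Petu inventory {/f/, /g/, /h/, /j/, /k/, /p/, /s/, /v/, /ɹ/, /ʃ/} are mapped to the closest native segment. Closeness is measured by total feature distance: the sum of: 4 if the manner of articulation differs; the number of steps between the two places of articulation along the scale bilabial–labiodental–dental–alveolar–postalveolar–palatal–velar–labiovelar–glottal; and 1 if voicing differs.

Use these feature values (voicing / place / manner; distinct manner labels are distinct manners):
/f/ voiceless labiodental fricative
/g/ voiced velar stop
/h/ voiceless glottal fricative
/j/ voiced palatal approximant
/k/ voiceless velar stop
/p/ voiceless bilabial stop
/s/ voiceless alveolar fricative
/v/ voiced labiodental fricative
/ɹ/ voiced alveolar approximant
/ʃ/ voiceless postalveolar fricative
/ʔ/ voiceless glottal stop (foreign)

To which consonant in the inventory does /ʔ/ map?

k

/k/ is closest: same manner (stop), place distance 2 (glottal→velar), same voicing; total 2. Next closest is /g/ at distance 3.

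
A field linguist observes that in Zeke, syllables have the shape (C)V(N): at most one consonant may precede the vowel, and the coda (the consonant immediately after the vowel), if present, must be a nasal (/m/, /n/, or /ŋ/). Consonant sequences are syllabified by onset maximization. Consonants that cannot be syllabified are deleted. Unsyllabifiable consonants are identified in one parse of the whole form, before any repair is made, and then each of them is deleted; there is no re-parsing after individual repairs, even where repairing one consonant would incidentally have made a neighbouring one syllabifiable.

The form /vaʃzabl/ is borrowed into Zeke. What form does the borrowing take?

Under (C)V(N), the unsyllabifiable consonants are /ʃ/, /b/, /l/ (only a nasal (/m/, /n/, or /ŋ/) is licensed in coda position; onsets are limited to one consonant).
Each unlicensed consonant is deleted: /ʃ/, /b/, /l/.

vaza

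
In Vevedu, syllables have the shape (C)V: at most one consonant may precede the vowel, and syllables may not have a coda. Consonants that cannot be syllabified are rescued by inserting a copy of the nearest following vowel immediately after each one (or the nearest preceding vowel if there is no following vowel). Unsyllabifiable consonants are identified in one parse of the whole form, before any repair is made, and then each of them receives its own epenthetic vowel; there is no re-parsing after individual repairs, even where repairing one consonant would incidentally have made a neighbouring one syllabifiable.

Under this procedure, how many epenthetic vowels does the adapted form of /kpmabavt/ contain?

4

The unsyllabifiable consonants are /k/, /p/, /v/, /t/; each receives one epenthetic vowel.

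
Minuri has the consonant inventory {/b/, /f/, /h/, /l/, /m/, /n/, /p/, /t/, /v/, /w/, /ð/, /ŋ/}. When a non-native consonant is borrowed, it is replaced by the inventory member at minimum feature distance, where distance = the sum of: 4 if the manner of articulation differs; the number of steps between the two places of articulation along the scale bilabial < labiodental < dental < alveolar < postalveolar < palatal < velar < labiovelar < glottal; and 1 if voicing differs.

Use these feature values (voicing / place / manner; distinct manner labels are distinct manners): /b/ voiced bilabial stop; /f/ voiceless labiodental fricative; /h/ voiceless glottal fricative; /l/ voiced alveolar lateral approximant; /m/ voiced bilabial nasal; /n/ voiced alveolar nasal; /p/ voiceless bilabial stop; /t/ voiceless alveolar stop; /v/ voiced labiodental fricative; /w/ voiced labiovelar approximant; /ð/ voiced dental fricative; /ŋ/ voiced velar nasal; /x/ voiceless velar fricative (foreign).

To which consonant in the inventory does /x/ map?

/h/ is closest: same manner (fricative), place distance 2 (velar→glottal), same voicing; total 2. Next closest is /f/ at distance 5.

h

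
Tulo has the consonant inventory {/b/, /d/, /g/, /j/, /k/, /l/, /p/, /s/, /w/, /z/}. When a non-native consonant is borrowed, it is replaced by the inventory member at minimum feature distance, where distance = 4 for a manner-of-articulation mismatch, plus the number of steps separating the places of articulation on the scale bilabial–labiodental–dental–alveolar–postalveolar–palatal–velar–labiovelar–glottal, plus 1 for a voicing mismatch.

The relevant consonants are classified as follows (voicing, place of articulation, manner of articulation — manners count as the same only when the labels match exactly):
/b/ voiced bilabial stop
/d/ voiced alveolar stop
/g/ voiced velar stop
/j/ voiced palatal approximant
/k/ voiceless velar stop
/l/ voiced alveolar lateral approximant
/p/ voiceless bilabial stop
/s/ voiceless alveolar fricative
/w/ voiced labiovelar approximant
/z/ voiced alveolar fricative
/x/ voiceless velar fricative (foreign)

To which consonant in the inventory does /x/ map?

s

/s/ is closest: same manner (fricative), place distance 3 (velar→alveolar), same voicing; total 3. Next closest is /k/ at distance 4.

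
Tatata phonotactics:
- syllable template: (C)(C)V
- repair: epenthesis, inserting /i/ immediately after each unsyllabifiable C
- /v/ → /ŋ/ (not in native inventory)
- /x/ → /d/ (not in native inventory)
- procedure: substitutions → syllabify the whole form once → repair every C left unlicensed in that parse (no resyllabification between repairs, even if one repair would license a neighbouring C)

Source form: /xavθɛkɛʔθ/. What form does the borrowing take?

daŋθɛkɛʔiθi

Substitution: /x/ → /d/, /v/ → /ŋ/, giving /daŋθɛkɛʔθ/.
The consonants /ʔ/, /θ/ cannot be parsed into a legal (C)(C)V syllable (no codas are permitted; onsets may contain at most 2 consonants).
Epenthesis after each stranded consonant: /ʔ/ → /ʔi/, /θ/ → /θi/.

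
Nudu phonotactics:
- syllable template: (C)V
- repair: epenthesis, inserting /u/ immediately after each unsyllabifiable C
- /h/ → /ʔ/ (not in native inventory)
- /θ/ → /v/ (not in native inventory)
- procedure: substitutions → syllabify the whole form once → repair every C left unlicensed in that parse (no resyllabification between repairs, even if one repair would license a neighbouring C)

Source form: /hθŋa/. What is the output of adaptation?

Substitution: /h/ → /ʔ/, /θ/ → /v/, giving /ʔvŋa/.
The consonants /ʔ/, /v/ cannot be parsed into a legal (C)V syllable (no codas are permitted; onsets are limited to one consonant).
Epenthesis after each stranded consonant: /ʔ/ → /ʔu/, /v/ → /vu/.

ʔuvuŋa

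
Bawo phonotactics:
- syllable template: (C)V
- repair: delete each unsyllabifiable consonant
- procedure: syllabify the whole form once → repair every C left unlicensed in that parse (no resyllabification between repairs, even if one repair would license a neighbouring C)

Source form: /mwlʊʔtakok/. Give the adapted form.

Under (C)V, the unsyllabifiable consonants are /m/, /w/, /ʔ/, /k/ (no codas are permitted; onsets are limited to one consonant).
Each unlicensed consonant is deleted: /m/, /w/, /ʔ/, /k/.

lʊtako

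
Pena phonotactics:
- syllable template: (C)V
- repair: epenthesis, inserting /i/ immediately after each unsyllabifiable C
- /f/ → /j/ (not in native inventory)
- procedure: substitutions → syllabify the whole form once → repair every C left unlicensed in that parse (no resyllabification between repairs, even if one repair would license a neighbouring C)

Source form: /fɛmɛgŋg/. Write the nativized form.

jɛmɛgiŋigi

Substitution: /f/ → /j/, giving /jɛmɛgŋg/.
Under (C)V, the unsyllabifiable consonants are /g/, /ŋ/, /g/ (no codas are permitted; onsets are limited to one consonant).
Epenthesis after each stranded consonant: /g/ → /gi/, /ŋ/ → /ŋi/, /g/ → /gi/.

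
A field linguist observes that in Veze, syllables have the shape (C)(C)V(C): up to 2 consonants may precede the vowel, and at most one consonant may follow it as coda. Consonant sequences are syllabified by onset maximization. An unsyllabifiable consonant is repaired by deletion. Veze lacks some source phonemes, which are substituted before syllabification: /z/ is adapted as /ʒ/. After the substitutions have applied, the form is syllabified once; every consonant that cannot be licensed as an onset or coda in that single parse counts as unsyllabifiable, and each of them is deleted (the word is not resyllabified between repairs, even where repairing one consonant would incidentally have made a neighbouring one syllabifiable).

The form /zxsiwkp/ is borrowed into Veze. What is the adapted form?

Substitution: /z/ → /ʒ/, giving /ʒxsiwkp/.
Syllabifying with onset maximization leaves /ʒ/, /k/, /p/ stranded (at most one coda consonant is licensed; onsets may contain at most 2 consonants).
Each unlicensed consonant is deleted: /ʒ/, /k/, /p/.

xsiw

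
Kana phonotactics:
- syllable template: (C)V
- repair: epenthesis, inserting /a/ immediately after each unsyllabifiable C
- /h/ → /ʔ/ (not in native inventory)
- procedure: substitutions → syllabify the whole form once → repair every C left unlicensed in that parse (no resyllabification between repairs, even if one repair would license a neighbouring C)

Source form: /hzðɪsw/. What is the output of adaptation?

ʔazaðɪsawa

Substitution: /h/ → /ʔ/, giving /ʔzðɪsw/.
Under (C)V, the unsyllabifiable consonants are /ʔ/, /z/, /s/, /w/ (no codas are permitted; onsets are limited to one consonant).
Epenthesis after each stranded consonant: /ʔ/ → /ʔa/, /z/ → /za/, /s/ → /sa/, /w/ → /wa/.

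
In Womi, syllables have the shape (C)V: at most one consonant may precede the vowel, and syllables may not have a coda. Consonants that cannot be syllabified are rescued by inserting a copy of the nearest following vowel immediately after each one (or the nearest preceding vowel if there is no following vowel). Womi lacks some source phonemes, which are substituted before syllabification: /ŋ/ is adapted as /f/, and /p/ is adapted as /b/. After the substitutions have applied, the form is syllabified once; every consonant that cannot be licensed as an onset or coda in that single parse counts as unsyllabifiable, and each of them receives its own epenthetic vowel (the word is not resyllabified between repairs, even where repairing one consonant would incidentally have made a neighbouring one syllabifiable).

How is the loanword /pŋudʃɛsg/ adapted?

bufudɛʃɛsɛgɛ

Substitution: /p/ → /b/, /ŋ/ → /f/, giving /bfudʃɛsg/.
Under (C)V, the unsyllabifiable consonants are /b/, /d/, /s/, /g/ (no codas are permitted; onsets are limited to one consonant).
Inserting the epenthetic vowel yields /b/ → /bu/, /d/ → /dɛ/, /s/ → /sɛ/, /g/ → /gɛ/.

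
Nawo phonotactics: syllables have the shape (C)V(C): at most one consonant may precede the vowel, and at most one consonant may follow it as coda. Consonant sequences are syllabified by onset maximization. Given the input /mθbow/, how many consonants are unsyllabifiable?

Under (C)V(C), the unsyllabifiable consonants are /m/, /θ/ (at most one coda consonant is licensed; onsets are limited to one consonant).

2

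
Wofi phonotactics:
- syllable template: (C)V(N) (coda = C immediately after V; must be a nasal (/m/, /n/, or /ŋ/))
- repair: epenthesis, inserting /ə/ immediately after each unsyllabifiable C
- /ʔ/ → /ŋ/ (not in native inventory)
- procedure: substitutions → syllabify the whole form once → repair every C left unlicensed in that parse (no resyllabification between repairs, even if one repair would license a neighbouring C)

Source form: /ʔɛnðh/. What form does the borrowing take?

ŋɛnðəhə

Substitution: /ʔ/ → /ŋ/, giving /ŋɛnðh/.
Under (C)V(N), the unsyllabifiable consonants are /ð/, /h/ (only a nasal (/m/, /n/, or /ŋ/) is licensed in coda position; onsets are limited to one consonant).
Epenthesis after each stranded consonant: /ð/ → /ðə/, /h/ → /hə/.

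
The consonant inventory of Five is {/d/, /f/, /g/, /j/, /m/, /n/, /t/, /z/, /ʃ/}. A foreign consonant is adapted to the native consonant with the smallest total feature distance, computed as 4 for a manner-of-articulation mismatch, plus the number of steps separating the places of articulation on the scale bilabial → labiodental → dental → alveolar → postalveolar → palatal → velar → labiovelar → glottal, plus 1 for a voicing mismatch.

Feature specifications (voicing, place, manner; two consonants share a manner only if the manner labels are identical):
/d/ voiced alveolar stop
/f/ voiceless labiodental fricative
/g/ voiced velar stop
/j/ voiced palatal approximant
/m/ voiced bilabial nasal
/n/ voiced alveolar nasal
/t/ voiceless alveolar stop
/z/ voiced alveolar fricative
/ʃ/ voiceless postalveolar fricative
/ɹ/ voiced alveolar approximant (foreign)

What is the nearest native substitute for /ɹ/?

/j/ is closest: same manner (approximant), place distance 2 (alveolar→palatal), same voicing; total 2. Next closest is /d/ at distance 4.

j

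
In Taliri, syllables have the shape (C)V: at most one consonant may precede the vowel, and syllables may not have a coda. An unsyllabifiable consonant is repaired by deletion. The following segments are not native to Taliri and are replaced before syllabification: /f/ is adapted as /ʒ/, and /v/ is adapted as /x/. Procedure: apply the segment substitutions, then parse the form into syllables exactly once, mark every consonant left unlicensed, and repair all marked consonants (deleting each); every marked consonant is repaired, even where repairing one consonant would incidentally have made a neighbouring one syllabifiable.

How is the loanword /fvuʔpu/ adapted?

Substitution: /f/ → /ʒ/, /v/ → /x/, giving /ʒxuʔpu/.
Under (C)V, the unsyllabifiable consonants are /ʒ/, /ʔ/ (no codas are permitted; onsets are limited to one consonant).
Deletion applies to /ʒ/, /ʔ/.

xupu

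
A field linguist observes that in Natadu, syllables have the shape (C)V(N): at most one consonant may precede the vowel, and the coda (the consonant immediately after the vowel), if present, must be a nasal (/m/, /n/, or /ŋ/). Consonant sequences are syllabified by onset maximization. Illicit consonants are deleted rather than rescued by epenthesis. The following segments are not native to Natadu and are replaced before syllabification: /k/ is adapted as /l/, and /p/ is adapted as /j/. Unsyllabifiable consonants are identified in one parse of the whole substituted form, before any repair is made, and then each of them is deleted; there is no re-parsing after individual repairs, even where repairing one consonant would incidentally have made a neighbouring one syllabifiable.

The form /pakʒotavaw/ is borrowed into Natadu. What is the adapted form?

jaʒotava

Substitution: /p/ → /j/, /k/ → /l/, giving /jalʒotavaw/.
Syllabifying with onset maximization leaves /l/, /w/ stranded (only a nasal (/m/, /n/, or /ŋ/) is licensed in coda position; onsets are limited to one consonant).
Deletion applies to /l/, /w/.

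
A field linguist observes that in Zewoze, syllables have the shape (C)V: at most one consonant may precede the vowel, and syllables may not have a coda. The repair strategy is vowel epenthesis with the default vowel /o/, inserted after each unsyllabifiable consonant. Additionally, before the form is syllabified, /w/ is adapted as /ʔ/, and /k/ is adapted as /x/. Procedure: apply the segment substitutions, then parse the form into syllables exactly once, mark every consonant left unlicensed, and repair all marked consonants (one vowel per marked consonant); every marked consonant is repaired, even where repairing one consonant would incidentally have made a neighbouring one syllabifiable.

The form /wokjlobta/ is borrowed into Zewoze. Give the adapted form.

Substitution: /w/ → /ʔ/, /k/ → /x/, giving /ʔoxjlobta/.
Syllabifying with onset maximization leaves /x/, /j/, /b/ stranded (no codas are permitted; onsets are limited to one consonant).
Inserting the epenthetic vowel yields /x/ → /xo/, /j/ → /jo/, /b/ → /bo/.

ʔoxojolobota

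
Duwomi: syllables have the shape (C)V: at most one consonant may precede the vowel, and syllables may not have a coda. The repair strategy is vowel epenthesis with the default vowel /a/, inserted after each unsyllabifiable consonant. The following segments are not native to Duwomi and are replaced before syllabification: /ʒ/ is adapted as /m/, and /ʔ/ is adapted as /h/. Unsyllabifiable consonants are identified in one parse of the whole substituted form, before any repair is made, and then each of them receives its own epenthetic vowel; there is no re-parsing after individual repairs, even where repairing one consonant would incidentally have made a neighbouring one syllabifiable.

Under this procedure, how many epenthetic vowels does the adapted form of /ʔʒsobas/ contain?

After substitution the input is /hmsobas/.
The unsyllabifiable consonants are /h/, /m/, /s/; each receives one epenthetic vowel.

3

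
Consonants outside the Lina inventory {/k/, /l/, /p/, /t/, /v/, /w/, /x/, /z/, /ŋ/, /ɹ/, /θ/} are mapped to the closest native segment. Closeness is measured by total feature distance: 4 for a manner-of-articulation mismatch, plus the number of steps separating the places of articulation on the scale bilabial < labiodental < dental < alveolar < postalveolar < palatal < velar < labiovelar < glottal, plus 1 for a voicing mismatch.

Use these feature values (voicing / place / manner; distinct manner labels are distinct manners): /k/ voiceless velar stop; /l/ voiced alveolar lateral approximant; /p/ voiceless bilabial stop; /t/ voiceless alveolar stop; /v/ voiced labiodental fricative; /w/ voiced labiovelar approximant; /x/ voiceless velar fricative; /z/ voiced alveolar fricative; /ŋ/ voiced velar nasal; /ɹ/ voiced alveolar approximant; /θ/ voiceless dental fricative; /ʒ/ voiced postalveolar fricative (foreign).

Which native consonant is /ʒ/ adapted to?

/z/ is closest: same manner (fricative), place distance 1 (postalveolar→alveolar), same voicing; total 1. Next closest is /v/ at distance 3.

z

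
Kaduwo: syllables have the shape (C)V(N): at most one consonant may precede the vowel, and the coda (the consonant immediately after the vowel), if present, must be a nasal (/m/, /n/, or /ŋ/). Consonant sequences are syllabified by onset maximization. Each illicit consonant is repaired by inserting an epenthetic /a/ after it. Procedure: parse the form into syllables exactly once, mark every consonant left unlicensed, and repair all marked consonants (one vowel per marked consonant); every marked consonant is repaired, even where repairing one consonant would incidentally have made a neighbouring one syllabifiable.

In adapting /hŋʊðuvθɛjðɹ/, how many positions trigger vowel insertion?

The unsyllabifiable consonants are /h/, /v/, /j/, /ð/, /ɹ/; each receives one epenthetic vowel.

5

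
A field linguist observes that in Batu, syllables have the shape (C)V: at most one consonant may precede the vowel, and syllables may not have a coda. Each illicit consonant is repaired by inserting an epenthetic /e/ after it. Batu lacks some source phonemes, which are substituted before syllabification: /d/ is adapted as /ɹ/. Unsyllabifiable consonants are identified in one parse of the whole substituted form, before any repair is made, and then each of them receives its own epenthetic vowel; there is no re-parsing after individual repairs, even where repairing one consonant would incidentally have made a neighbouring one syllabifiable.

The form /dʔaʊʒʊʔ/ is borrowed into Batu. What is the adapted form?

Substitution: /d/ → /ɹ/, giving /ɹʔaʊʒʊʔ/.
The consonants /ɹ/, /ʔ/ cannot be parsed into a legal (C)V syllable (no codas are permitted; onsets are limited to one consonant).
Epenthesis after each stranded consonant: /ɹ/ → /ɹe/, /ʔ/ → /ʔe/.

ɹeʔaʊʒʊʔe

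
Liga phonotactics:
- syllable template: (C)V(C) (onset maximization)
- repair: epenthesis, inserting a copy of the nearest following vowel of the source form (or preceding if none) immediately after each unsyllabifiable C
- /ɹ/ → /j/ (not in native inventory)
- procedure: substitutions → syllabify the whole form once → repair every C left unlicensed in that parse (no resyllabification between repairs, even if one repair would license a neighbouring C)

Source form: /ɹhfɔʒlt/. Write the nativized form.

jɔhɔfɔʒlɔtɔ

Substitution: /ɹ/ → /j/, giving /jhfɔʒlt/.
Syllabifying with onset maximization leaves /j/, /h/, /l/, /t/ stranded (at most one coda consonant is licensed; onsets are limited to one consonant).
Epenthesis after each stranded consonant: /j/ → /jɔ/, /h/ → /hɔ/, /l/ → /lɔ/, /t/ → /tɔ/.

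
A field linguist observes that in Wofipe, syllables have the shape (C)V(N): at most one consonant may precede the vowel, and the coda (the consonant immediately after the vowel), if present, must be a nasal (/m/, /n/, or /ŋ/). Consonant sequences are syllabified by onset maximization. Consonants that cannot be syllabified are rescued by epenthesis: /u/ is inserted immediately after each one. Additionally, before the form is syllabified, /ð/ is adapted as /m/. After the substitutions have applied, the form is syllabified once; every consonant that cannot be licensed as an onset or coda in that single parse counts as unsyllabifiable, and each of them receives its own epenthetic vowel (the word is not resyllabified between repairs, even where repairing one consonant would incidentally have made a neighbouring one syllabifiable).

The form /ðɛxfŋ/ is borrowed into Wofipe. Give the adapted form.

Substitution: /ð/ → /m/, giving /mɛxfŋ/.
Syllabifying with onset maximization leaves /x/, /f/, /ŋ/ stranded (only a nasal (/m/, /n/, or /ŋ/) is licensed in coda position; onsets are limited to one consonant).
Each unlicensed consonant becomes the onset of a new syllable: /x/ → /xu/, /f/ → /fu/, /ŋ/ → /ŋu/.

mɛxufuŋu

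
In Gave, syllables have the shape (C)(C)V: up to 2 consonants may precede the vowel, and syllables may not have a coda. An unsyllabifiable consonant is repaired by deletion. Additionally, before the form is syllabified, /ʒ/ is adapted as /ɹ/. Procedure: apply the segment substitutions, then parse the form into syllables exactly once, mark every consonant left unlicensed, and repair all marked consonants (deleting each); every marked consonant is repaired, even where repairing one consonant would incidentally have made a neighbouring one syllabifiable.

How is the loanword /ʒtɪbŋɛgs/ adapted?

Substitution: /ʒ/ → /ɹ/, giving /ɹtɪbŋɛgs/.
Under (C)(C)V, the unsyllabifiable consonants are /g/, /s/ (no codas are permitted; onsets may contain at most 2 consonants).
Each unlicensed consonant is deleted: /g/, /s/.

ɹtɪbŋɛ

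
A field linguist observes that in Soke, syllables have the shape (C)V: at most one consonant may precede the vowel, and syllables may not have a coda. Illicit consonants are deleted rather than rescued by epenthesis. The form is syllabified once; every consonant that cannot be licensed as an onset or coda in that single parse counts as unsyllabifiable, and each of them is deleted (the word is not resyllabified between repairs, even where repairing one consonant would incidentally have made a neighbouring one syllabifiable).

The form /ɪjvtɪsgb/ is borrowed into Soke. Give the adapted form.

ɪtɪ

Syllabifying with onset maximization leaves /j/, /v/, /s/, /g/, /b/ stranded (no codas are permitted; onsets are limited to one consonant).
Each unlicensed consonant is deleted: /j/, /v/, /s/, /g/, /b/.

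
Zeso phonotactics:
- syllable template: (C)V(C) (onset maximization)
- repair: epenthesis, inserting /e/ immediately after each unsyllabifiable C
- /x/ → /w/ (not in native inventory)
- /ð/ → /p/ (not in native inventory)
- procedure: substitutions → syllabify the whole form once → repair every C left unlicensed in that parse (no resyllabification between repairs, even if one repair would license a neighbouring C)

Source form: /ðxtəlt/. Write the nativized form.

pewetəlte

Substitution: /ð/ → /p/, /x/ → /w/, giving /pwtəlt/.
Syllabifying with onset maximization leaves /p/, /w/, /t/ stranded (at most one coda consonant is licensed; onsets are limited to one consonant).
Each unlicensed consonant becomes the onset of a new syllable: /p/ → /pe/, /w/ → /we/, /t/ → /te/.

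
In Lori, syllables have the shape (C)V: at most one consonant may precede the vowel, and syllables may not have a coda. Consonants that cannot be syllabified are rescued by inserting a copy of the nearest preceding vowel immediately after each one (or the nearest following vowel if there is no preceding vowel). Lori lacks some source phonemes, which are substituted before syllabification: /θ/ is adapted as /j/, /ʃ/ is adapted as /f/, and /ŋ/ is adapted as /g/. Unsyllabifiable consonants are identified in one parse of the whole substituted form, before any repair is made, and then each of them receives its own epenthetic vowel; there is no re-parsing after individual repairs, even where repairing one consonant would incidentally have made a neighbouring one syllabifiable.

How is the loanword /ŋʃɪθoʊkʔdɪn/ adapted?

Substitution: /ŋ/ → /g/, /ʃ/ → /f/, /θ/ → /j/, giving /gfɪjoʊkʔdɪn/.
The consonants /g/, /k/, /ʔ/, /n/ cannot be parsed into a legal (C)V syllable (no codas are permitted; onsets are limited to one consonant).
Each unlicensed consonant becomes the onset of a new syllable: /g/ → /gɪ/, /k/ → /kʊ/, /ʔ/ → /ʔʊ/, /n/ → /nɪ/.

gɪfɪjoʊkʊʔʊdɪnɪ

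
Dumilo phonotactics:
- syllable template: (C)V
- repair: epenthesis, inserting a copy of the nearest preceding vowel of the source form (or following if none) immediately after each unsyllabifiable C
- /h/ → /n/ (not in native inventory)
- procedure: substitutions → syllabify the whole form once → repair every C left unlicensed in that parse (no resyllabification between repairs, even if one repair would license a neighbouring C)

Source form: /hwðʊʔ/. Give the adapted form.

Substitution: /h/ → /n/, giving /nwðʊʔ/.
Under (C)V, the unsyllabifiable consonants are /n/, /w/, /ʔ/ (no codas are permitted; onsets are limited to one consonant).
Inserting the epenthetic vowel yields /n/ → /nʊ/, /w/ → /wʊ/, /ʔ/ → /ʔʊ/.

nʊwʊðʊʔʊ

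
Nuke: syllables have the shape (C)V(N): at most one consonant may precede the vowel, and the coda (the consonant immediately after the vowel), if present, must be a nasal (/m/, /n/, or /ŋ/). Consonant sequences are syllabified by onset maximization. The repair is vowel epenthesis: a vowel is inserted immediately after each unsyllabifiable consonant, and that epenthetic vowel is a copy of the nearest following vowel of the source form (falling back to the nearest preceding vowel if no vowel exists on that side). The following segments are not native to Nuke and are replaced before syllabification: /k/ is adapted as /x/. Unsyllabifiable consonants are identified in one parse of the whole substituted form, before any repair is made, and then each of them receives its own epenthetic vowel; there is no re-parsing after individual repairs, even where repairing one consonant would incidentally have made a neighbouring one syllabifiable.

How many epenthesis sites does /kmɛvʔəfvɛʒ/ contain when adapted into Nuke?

4

After substitution the input is /xmɛvʔəfvɛʒ/.
The unsyllabifiable consonants are /x/, /v/, /f/, /ʒ/; each receives one epenthetic vowel.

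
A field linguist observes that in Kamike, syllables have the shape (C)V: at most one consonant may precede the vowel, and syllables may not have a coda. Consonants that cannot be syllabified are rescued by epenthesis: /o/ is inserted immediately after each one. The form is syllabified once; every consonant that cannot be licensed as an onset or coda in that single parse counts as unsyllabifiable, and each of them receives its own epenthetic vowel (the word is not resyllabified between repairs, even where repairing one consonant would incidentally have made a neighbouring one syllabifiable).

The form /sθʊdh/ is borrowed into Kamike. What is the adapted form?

The consonants /s/, /d/, /h/ cannot be parsed into a legal (C)V syllable (no codas are permitted; onsets are limited to one consonant).
Inserting the epenthetic vowel yields /s/ → /so/, /d/ → /do/, /h/ → /ho/.

soθʊdoho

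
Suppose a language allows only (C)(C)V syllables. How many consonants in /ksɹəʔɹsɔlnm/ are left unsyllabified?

Syllabifying with onset maximization leaves /k/, /ʔ/, /l/, /n/, /m/ stranded (no codas are permitted; onsets may contain at most 2 consonants).

5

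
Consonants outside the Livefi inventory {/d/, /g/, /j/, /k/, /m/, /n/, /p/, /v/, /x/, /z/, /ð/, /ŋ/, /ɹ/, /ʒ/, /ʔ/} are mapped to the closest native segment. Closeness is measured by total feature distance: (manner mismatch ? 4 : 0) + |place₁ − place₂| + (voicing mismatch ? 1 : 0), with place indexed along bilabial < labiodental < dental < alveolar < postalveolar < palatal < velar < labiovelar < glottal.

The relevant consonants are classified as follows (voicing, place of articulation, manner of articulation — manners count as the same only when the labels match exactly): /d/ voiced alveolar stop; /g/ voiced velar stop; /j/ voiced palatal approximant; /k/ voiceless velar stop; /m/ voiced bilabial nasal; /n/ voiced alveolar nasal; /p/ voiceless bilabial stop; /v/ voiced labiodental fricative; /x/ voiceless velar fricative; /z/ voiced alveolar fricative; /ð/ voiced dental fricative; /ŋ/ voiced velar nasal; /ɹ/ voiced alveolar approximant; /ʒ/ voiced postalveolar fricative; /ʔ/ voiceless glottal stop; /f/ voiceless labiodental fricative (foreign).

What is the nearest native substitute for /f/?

v

/v/ is closest: same manner (fricative), place distance 0 (labiodental→labiodental), voicing differs (+1); total 1. Next closest is /ð/ at distance 2.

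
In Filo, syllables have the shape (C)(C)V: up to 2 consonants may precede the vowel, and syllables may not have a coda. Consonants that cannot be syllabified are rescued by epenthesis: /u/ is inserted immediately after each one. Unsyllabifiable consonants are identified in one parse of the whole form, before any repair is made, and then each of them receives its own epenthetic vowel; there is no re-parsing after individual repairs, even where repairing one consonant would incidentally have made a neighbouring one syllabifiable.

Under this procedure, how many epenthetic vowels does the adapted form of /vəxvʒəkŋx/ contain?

4

The unsyllabifiable consonants are /x/, /k/, /ŋ/, /x/; each receives one epenthetic vowel.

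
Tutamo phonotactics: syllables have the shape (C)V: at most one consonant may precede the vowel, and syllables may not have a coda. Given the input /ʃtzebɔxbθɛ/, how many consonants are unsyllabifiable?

4

Syllabifying with onset maximization leaves /ʃ/, /t/, /x/, /b/ stranded (no codas are permitted; onsets are limited to one consonant).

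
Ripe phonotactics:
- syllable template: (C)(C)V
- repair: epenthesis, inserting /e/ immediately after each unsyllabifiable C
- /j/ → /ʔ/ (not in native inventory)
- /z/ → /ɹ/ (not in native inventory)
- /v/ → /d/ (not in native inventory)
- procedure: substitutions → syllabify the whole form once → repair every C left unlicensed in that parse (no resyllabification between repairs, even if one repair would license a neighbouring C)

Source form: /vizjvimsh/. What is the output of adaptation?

diɹeʔdimesehe

Substitution: /v/ → /d/, /z/ → /ɹ/, /j/ → /ʔ/, giving /diɹʔdimsh/.
Syllabifying with onset maximization leaves /ɹ/, /m/, /s/, /h/ stranded (no codas are permitted; onsets may contain at most 2 consonants).
Epenthesis after each stranded consonant: /ɹ/ → /ɹe/, /m/ → /me/, /s/ → /se/, /h/ → /he/.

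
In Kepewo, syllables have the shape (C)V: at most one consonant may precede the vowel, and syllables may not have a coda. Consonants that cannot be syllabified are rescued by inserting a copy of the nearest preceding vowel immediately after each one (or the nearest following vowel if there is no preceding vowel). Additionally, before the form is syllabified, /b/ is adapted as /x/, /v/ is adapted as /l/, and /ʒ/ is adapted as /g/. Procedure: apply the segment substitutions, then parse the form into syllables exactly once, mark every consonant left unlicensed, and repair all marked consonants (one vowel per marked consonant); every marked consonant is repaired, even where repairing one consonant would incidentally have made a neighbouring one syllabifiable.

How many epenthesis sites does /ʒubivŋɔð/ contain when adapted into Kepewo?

2

After substitution the input is /guxilŋɔð/.
The unsyllabifiable consonants are /l/, /ð/; each receives one epenthetic vowel.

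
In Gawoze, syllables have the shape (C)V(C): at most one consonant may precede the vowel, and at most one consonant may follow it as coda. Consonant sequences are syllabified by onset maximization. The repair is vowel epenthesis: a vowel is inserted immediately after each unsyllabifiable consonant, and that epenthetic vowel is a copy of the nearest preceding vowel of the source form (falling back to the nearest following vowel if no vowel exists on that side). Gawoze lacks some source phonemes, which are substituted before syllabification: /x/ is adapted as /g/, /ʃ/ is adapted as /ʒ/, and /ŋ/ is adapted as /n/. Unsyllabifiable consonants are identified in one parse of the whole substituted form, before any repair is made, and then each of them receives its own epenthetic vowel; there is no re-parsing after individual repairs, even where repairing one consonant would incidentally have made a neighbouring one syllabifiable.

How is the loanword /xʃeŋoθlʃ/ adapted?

Substitution: /x/ → /g/, /ʃ/ → /ʒ/, /ŋ/ → /n/, giving /gʒenoθlʒ/.
Syllabifying with onset maximization leaves /g/, /l/, /ʒ/ stranded (at most one coda consonant is licensed; onsets are limited to one consonant).
Each unlicensed consonant becomes the onset of a new syllable: /g/ → /ge/, /l/ → /lo/, /ʒ/ → /ʒo/.

geʒenoθloʒo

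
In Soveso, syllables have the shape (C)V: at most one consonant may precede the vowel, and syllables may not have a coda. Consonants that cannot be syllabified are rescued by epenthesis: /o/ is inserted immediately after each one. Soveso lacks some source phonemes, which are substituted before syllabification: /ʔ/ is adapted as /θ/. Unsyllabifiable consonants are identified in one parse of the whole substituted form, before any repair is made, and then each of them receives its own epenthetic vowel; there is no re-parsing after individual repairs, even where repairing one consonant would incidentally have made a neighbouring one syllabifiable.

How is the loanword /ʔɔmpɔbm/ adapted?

θɔmopɔbomo

Substitution: /ʔ/ → /θ/, giving /θɔmpɔbm/.
The consonants /m/, /b/, /m/ cannot be parsed into a legal (C)V syllable (no codas are permitted; onsets are limited to one consonant).
Inserting the epenthetic vowel yields /m/ → /mo/, /b/ → /bo/, /m/ → /mo/.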